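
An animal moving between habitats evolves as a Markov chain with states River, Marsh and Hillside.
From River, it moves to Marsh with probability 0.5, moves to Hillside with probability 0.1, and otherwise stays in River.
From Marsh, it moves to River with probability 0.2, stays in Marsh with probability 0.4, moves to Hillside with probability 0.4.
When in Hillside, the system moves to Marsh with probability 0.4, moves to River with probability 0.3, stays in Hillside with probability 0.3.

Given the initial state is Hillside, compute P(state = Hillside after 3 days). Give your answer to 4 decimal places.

0.2850

Propagate the distribution vector 3 days from Hillside.
After 0 days: (0.0000, 0.0000, 1.0000)
After 1 day: (0.3000, 0.4000, 0.3000)
After 2 days: (0.2900, 0.4300, 0.2800)
After 3 days: (0.2860, 0.4290, 0.2850)
P(in Hillside after 3 days) = 0.2850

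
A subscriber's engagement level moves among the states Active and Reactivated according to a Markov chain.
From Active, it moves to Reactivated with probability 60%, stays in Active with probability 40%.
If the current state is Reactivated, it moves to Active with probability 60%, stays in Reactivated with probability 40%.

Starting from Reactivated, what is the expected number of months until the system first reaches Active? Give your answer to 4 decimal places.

Let t(s) be the expected number of months to first reach Active from state s, with t(Active) = 0. Conditioning on the first month:
t(Reactivated) = 1 + 0.4·t(Reactivated)
Solving: t(Reactivated) = 1.6667.
Expected months from Reactivated to Active: 1.6667.

1.6667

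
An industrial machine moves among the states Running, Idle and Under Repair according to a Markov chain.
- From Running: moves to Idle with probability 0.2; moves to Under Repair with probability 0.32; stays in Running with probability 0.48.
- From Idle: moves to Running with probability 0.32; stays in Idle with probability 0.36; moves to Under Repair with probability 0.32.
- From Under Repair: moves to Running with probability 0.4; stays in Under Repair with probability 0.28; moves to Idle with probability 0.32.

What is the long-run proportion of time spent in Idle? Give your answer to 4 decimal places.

0.2821

Let the stationary distribution be π with π = πP and π_1 + π_2 + π_3 = 1.
π_1 = 0.48·π_1 + 0.32·π_2 + 0.4·π_3
π_2 = 0.2·π_1 + 0.36·π_2 + 0.32·π_3
Solving with the normalization constraint gives π = (0.4103, 0.2821, 0.3077).
So the stationary probability of Idle is 0.2821.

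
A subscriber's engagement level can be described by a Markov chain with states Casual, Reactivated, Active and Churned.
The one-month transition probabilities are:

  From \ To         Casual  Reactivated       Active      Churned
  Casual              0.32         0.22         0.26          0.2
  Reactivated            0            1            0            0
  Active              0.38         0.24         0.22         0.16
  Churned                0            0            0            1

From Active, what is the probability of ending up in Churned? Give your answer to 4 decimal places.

0.4282

Let h(s) be the probability of absorption at Churned starting from transient state s. Then h(Churned) = 1 and h(Reactivated) = 0. By first-step analysis:
h(Casual) = 0.32·h(Casual) + 0.22·0 + 0.26·h(Active) + 0.2·1
h(Active) = 0.38·h(Casual) + 0.24·0 + 0.22·h(Active) + 0.16·1
Solving: h(Casual) = 0.4578, h(Active) = 0.4282.
Starting from Active, the probability is 0.4282.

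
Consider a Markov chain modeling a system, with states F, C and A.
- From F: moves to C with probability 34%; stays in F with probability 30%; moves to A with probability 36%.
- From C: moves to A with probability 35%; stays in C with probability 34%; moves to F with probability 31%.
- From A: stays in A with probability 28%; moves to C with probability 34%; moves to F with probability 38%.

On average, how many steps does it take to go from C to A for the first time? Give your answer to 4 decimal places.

Let t(s) be the expected number of steps to first reach A from state s, with t(A) = 0. Conditioning on the first step:
t(F) = 1 + 0.3·t(F) + 0.34·t(C)
t(C) = 1 + 0.31·t(F) + 0.34·t(C)
Solving: t(F) = 2.8043, t(C) = 2.8323.
Expected steps from C to A: 2.8323.

2.8323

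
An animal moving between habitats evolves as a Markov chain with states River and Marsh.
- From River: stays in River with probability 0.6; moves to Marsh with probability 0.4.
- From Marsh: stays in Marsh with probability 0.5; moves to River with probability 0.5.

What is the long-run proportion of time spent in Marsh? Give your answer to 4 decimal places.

0.4444

Let the stationary distribution be π with π = πP and π_1 + π_2 = 1.
π_1 = 0.6·π_1 + 0.5·π_2
Solving with the normalization constraint gives π = (0.5556, 0.4444).
So the stationary probability of Marsh is 0.4444.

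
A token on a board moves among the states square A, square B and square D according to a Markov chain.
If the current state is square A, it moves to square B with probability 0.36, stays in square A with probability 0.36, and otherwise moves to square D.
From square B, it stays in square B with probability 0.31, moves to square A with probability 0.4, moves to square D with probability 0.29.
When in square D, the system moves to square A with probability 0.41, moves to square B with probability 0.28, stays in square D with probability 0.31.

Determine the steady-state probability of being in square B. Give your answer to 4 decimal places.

0.3206

Let the stationary distribution be π with π = πP and π_1 + π_2 + π_3 = 1.
π_1 = 0.36·π_1 + 0.4·π_2 + 0.41·π_3
π_2 = 0.36·π_1 + 0.31·π_2 + 0.28·π_3
Solving with the normalization constraint gives π = (0.3874, 0.3206, 0.2920).
So the stationary probability of square B is 0.3206.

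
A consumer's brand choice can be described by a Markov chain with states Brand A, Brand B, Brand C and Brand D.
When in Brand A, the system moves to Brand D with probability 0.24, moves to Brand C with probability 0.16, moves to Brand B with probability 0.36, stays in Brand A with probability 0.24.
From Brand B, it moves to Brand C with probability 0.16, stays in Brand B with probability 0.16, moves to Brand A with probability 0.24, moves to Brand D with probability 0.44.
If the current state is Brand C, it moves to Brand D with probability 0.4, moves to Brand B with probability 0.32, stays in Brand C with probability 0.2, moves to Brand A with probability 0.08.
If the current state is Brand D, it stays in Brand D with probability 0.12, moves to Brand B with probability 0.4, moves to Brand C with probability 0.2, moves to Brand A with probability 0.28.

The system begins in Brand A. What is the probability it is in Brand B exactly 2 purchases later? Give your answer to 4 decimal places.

0.2912

Propagate the distribution vector 2 purchases from Brand A.
After 0 purchases: (1.0000, 0.0000, 0.0000, 0.0000)
After 1 purchase: (0.2400, 0.3600, 0.1600, 0.2400)
After 2 purchases: (0.2240, 0.2912, 0.1760, 0.3088)
P(in Brand B after 2 purchases) = 0.2912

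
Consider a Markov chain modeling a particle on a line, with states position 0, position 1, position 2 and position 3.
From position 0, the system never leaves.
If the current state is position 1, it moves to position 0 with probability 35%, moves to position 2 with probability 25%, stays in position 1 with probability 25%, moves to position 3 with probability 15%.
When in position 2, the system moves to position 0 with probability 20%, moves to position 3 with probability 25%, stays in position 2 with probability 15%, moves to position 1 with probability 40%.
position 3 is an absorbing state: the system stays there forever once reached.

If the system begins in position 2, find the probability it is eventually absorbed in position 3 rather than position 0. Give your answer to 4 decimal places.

Let h(s) be the probability of absorption at position 3 starting from transient state s. Then h(position 3) = 1 and h(position 0) = 0. By first-step analysis:
h(position 1) = 0.35·0 + 0.25·h(position 1) + 0.25·h(position 2) + 0.15·1
h(position 2) = 0.2·0 + 0.4·h(position 1) + 0.15·h(position 2) + 0.25·1
Solving: h(position 1) = 0.3535, h(position 2) = 0.4605.
Starting from position 2, the probability is 0.4605.

0.4605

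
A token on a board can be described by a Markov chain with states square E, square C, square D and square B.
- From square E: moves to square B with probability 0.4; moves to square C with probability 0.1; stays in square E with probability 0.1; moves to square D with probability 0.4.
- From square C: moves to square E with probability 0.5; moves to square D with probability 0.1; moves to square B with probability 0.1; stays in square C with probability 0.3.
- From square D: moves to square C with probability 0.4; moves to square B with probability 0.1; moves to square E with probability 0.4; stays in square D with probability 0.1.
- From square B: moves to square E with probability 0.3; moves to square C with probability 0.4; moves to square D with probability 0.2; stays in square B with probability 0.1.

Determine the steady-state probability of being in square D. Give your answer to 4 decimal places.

0.2137

Let the stationary distribution be π with π = πP and π_1 + π_2 + π_3 + π_4 = 1.
π_1 = 0.1·π_1 + 0.5·π_2 + 0.4·π_3 + 0.3·π_4
π_2 = 0.1·π_1 + 0.3·π_2 + 0.4·π_3 + 0.4·π_4
π_3 = 0.4·π_1 + 0.1·π_2 + 0.1·π_3 + 0.2·π_4
Solving with the normalization constraint gives π = (0.3141, 0.2780, 0.2137, 0.1942).
So the stationary probability of square D is 0.2137.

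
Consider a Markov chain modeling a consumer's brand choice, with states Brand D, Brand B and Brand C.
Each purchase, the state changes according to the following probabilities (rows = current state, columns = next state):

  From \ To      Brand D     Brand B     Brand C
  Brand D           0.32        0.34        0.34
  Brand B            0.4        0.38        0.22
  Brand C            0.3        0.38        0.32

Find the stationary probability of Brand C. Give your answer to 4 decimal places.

Let the stationary distribution be π with π = πP and π_1 + π_2 + π_3 = 1.
π_1 = 0.32·π_1 + 0.4·π_2 + 0.3·π_3
π_2 = 0.34·π_1 + 0.38·π_2 + 0.38·π_3
Solving with the normalization constraint gives π = (0.3435, 0.3663, 0.2902).
So the stationary probability of Brand C is 0.2902.

0.2902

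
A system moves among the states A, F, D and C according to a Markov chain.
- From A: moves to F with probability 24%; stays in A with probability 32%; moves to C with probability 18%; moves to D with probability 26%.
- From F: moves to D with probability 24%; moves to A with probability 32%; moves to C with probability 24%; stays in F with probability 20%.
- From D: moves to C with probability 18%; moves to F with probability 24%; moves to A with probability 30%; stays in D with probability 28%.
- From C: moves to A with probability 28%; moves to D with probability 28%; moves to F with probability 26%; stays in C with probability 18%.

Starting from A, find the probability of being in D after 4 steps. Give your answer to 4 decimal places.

Propagate the distribution vector 4 steps from A.
After 0 steps: (1.0000, 0.0000, 0.0000, 0.0000)
After 1 step: (0.3200, 0.2400, 0.2600, 0.1800)
After 2 steps: (0.3076, 0.2340, 0.2640, 0.1944)
After 3 steps: (0.3069, 0.2345, 0.2645, 0.1940)
After 4 steps: (0.3069, 0.2345, 0.2645, 0.1941)
P(in D after 4 steps) = 0.2645

0.2645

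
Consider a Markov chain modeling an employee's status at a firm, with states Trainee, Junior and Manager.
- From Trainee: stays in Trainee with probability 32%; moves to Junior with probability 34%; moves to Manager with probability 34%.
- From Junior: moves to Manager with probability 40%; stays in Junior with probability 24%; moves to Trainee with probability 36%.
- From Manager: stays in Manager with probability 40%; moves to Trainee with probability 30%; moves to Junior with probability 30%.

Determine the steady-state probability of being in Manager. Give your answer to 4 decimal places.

Let the stationary distribution be π with π = πP and π_1 + π_2 + π_3 = 1.
π_1 = 0.32·π_1 + 0.36·π_2 + 0.3·π_3
π_2 = 0.34·π_1 + 0.24·π_2 + 0.3·π_3
Solving with the normalization constraint gives π = (0.3242, 0.2953, 0.3805).
So the stationary probability of Manager is 0.3805.

0.3805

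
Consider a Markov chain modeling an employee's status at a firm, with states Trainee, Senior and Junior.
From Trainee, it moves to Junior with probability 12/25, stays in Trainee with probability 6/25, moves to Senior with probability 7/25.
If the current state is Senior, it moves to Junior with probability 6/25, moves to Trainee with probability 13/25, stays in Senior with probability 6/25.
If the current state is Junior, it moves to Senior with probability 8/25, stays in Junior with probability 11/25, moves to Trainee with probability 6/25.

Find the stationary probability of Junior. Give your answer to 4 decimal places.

0.3959

Let the stationary distribution be π with π = πP and π_1 + π_2 + π_3 = 1.
π_1 = 0.24·π_1 + 0.52·π_2 + 0.24·π_3
π_2 = 0.28·π_1 + 0.24·π_2 + 0.32·π_3
Solving with the normalization constraint gives π = (0.3196, 0.2845, 0.3959).
So the stationary probability of Junior is 0.3959.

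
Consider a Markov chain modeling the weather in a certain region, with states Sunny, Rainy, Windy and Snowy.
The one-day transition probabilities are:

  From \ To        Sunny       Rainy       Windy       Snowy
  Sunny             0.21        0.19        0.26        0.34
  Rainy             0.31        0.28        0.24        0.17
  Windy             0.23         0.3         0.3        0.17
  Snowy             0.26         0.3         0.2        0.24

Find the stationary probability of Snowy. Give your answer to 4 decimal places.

Let the stationary distribution be π with π = πP and π_1 + π_2 + π_3 + π_4 = 1.
π_1 = 0.21·π_1 + 0.31·π_2 + 0.23·π_3 + 0.26·π_4
π_2 = 0.19·π_1 + 0.28·π_2 + 0.3·π_3 + 0.3·π_4
π_3 = 0.26·π_1 + 0.24·π_2 + 0.3·π_3 + 0.2·π_4
Solving with the normalization constraint gives π = (0.2532, 0.2668, 0.2510, 0.2291).
So the stationary probability of Snowy is 0.2291.

0.2291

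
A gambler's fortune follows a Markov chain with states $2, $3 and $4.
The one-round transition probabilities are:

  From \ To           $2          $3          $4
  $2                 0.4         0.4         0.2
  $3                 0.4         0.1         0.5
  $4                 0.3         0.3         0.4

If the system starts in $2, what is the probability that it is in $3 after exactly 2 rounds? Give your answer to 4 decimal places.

0.2600

Sum over the intermediate state after 1 round:
P = P($2→$2)·P($2→$3) + P($2→$3)·P($3→$3) + P($2→$4)·P($4→$3)
  = 0.4×0.4 + 0.4×0.1 + 0.2×0.3
  = 0.1600 + 0.0400 + 0.0600 = 0.2600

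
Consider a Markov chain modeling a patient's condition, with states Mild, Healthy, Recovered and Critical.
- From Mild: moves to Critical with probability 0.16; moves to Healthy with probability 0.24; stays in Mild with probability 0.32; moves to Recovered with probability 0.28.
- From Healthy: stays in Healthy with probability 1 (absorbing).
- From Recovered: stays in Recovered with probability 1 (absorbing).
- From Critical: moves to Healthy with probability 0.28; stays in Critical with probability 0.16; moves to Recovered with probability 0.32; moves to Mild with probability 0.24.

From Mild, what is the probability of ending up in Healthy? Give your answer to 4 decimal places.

Let h(s) be the probability of absorption at Healthy starting from transient state s. Then h(Healthy) = 1 and h(Recovered) = 0. By first-step analysis:
h(Mild) = 0.32·h(Mild) + 0.24·1 + 0.28·0 + 0.16·h(Critical)
h(Critical) = 0.24·h(Mild) + 0.28·1 + 0.32·0 + 0.16·h(Critical)
Solving: h(Mild) = 0.4625, h(Critical) = 0.4655.
Starting from Mild, the probability is 0.4625.

0.4625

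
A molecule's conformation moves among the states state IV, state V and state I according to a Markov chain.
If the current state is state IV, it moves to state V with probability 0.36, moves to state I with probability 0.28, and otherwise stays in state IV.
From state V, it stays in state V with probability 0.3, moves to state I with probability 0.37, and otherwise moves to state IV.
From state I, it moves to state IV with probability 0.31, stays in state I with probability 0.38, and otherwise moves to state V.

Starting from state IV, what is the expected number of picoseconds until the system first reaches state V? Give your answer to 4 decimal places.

2.9032

Let t(s) be the expected number of picoseconds to first reach state V from state s, with t(state V) = 0. Conditioning on the first picosecond:
t(state IV) = 1 + 0.36·t(state IV) + 0.28·t(state I)
t(state I) = 1 + 0.31·t(state IV) + 0.38·t(state I)
Solving: t(state IV) = 2.9032, t(state I) = 3.0645.
Expected picoseconds from state IV to state V: 2.9032.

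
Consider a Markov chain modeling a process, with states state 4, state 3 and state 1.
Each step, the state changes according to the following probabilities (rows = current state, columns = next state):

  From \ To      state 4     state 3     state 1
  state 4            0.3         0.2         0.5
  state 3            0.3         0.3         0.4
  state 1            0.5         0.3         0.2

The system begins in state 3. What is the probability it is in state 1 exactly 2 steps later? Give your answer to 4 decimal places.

Sum over the intermediate state after 1 step:
P = P(state 3→state 4)·P(state 4→state 1) + P(state 3→state 3)·P(state 3→state 1) + P(state 3→state 1)·P(state 1→state 1)
  = 0.3×0.5 + 0.3×0.4 + 0.4×0.2
  = 0.1500 + 0.1200 + 0.0800 = 0.3500

0.3500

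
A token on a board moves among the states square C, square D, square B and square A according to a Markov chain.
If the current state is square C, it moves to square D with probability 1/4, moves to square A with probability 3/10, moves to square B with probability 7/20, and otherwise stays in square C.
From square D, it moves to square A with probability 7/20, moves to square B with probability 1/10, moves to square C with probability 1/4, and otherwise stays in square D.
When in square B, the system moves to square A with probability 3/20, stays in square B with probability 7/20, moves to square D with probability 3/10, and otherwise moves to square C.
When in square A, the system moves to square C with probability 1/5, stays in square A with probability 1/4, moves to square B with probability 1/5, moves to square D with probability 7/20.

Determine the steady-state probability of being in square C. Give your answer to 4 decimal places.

0.1956

Let the stationary distribution be π with π = πP and π_1 + π_2 + π_3 + π_4 = 1.
π_1 = 0.1·π_1 + 0.25·π_2 + 0.2·π_3 + 0.2·π_4
π_2 = 0.25·π_1 + 0.3·π_2 + 0.3·π_3 + 0.35·π_4
π_3 = 0.35·π_1 + 0.1·π_2 + 0.35·π_3 + 0.2·π_4
Solving with the normalization constraint gives π = (0.1956, 0.3036, 0.2341, 0.2667).
So the stationary probability of square C is 0.1956.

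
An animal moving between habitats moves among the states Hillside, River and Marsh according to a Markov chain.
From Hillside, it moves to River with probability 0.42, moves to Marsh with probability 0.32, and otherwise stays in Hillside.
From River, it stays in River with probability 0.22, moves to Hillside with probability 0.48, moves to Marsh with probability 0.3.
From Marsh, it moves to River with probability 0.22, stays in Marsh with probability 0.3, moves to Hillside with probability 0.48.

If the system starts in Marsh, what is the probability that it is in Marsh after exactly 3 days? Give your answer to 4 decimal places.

Propagate the distribution vector 3 days from Marsh.
After 0 days: (0.0000, 0.0000, 1.0000)
After 1 day: (0.4800, 0.2200, 0.3000)
After 2 days: (0.3744, 0.3160, 0.3096)
After 3 days: (0.3976, 0.2949, 0.3075)
P(in Marsh after 3 days) = 0.3075

0.3075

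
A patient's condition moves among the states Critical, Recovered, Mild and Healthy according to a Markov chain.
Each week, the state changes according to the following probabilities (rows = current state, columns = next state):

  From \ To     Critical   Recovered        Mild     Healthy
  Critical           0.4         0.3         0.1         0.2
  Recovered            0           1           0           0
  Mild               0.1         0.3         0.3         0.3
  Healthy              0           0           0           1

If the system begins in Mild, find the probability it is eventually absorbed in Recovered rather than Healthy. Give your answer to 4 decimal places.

0.5122

Let h(s) be the probability of absorption at Recovered starting from transient state s. Then h(Recovered) = 1 and h(Healthy) = 0. By first-step analysis:
h(Critical) = 0.4·h(Critical) + 0.3·1 + 0.1·h(Mild) + 0.2·0
h(Mild) = 0.1·h(Critical) + 0.3·1 + 0.3·h(Mild) + 0.3·0
Solving: h(Critical) = 0.5854, h(Mild) = 0.5122.
Starting from Mild, the probability is 0.5122.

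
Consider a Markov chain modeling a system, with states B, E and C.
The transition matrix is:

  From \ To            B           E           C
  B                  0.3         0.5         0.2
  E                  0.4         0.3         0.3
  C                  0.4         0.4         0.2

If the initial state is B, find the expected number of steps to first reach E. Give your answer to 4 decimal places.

2.0833

Let t(s) be the expected number of steps to first reach E from state s, with t(E) = 0. Conditioning on the first step:
t(B) = 1 + 0.3·t(B) + 0.2·t(C)
t(C) = 1 + 0.4·t(B) + 0.2·t(C)
Solving: t(B) = 2.0833, t(C) = 2.2917.
Expected steps from B to E: 2.0833.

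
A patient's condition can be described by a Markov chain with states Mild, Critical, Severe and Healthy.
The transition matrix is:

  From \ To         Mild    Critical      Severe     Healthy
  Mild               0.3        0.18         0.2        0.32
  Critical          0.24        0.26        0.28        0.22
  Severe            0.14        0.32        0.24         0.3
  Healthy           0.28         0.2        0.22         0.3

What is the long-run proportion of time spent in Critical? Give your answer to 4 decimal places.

0.2375

Let the stationary distribution be π with π = πP and π_1 + π_2 + π_3 + π_4 = 1.
π_1 = 0.3·π_1 + 0.24·π_2 + 0.14·π_3 + 0.28·π_4
π_2 = 0.18·π_1 + 0.26·π_2 + 0.32·π_3 + 0.2·π_4
π_3 = 0.2·π_1 + 0.28·π_2 + 0.24·π_3 + 0.22·π_4
Solving with the normalization constraint gives π = (0.2426, 0.2375, 0.2341, 0.2859).
So the stationary probability of Critical is 0.2375.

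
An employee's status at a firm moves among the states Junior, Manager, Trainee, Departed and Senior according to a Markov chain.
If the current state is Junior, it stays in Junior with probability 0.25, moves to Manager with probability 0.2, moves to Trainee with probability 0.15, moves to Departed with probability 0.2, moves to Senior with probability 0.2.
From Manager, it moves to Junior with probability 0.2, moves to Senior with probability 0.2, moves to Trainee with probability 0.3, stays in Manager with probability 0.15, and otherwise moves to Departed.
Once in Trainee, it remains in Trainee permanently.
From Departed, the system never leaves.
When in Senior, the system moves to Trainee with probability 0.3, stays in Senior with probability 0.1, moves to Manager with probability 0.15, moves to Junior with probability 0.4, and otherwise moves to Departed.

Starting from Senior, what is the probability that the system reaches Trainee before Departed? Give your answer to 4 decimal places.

0.6878

Let h(s) be the probability of absorption at Trainee starting from transient state s. Then h(Trainee) = 1 and h(Departed) = 0. By first-step analysis:
h(Junior) = 0.25·h(Junior) + 0.2·h(Manager) + 0.15·1 + 0.2·0 + 0.2·h(Senior)
h(Manager) = 0.2·h(Junior) + 0.15·h(Manager) + 0.3·1 + 0.15·0 + 0.2·h(Senior)
h(Senior) = 0.4·h(Junior) + 0.15·h(Manager) + 0.3·1 + 0.05·0 + 0.1·h(Senior)
Solving: h(Junior) = 0.5556, h(Manager) = 0.6455, h(Senior) = 0.6878.
Starting from Senior, the probability is 0.6878.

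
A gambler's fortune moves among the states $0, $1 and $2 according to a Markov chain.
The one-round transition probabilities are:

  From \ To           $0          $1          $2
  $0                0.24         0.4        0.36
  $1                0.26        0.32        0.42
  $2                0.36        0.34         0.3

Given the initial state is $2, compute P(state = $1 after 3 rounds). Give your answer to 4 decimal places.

0.3499

Propagate the distribution vector 3 rounds from $2.
After 0 rounds: (0.0000, 0.0000, 1.0000)
After 1 round: (0.3600, 0.3400, 0.3000)
After 2 rounds: (0.2828, 0.3548, 0.3624)
After 3 rounds: (0.2906, 0.3499, 0.3595)
P(in $1 after 3 rounds) = 0.3499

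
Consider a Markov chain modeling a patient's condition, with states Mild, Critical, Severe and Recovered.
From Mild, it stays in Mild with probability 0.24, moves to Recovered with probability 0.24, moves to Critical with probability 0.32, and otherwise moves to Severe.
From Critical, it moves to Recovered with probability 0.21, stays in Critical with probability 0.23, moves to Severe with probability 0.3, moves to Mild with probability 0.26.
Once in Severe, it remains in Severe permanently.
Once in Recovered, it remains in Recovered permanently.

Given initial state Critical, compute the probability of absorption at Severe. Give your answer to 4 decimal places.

Let h(s) be the probability of absorption at Severe starting from transient state s. Then h(Severe) = 1 and h(Recovered) = 0. By first-step analysis:
h(Mild) = 0.24·h(Mild) + 0.32·h(Critical) + 0.2·1 + 0.24·0
h(Critical) = 0.26·h(Mild) + 0.23·h(Critical) + 0.3·1 + 0.21·0
Solving: h(Mild) = 0.4980, h(Critical) = 0.5578.
Starting from Critical, the probability is 0.5578.

0.5578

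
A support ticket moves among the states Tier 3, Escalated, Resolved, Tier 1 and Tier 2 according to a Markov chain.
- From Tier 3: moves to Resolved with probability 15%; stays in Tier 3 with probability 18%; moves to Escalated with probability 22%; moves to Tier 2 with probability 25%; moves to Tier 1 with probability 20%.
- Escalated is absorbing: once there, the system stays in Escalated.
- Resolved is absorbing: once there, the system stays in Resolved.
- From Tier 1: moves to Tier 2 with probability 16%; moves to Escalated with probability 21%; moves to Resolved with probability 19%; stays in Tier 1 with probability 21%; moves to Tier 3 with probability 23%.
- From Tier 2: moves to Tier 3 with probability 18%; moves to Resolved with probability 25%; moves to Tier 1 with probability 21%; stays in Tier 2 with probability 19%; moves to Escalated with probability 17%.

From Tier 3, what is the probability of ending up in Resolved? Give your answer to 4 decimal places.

Let h(s) be the probability of absorption at Resolved starting from transient state s. Then h(Resolved) = 1 and h(Escalated) = 0. By first-step analysis:
h(Tier 3) = 0.18·h(Tier 3) + 0.22·0 + 0.15·1 + 0.2·h(Tier 1) + 0.25·h(Tier 2)
h(Tier 1) = 0.23·h(Tier 3) + 0.21·0 + 0.19·1 + 0.21·h(Tier 1) + 0.16·h(Tier 2)
h(Tier 2) = 0.18·h(Tier 3) + 0.17·0 + 0.25·1 + 0.21·h(Tier 1) + 0.19·h(Tier 2)
Solving: h(Tier 3) = 0.4651, h(Tier 1) = 0.4848, h(Tier 2) = 0.5377.
Starting from Tier 3, the probability is 0.4651.

0.4651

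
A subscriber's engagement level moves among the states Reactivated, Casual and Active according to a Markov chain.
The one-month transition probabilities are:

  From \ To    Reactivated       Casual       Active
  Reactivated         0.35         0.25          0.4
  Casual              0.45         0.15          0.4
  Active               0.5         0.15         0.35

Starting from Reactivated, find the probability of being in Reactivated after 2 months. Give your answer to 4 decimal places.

0.4350

Sum over the intermediate state after 1 month:
P = P(Reactivated→Reactivated)·P(Reactivated→Reactivated) + P(Reactivated→Casual)·P(Casual→Reactivated) + P(Reactivated→Active)·P(Active→Reactivated)
  = 0.35×0.35 + 0.25×0.45 + 0.4×0.5
  = 0.1225 + 0.1125 + 0.2000 = 0.4350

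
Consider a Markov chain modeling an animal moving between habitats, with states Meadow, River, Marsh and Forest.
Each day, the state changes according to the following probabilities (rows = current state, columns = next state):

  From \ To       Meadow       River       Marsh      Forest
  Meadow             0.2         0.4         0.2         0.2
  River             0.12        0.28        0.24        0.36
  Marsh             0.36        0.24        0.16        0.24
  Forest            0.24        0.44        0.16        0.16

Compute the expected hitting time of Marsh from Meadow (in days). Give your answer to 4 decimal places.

Let t(s) be the expected number of days to first reach Marsh from state s, with t(Marsh) = 0. Conditioning on the first day:
t(Meadow) = 1 + 0.2·t(Meadow) + 0.4·t(River) + 0.2·t(Forest)
t(River) = 1 + 0.12·t(Meadow) + 0.28·t(River) + 0.36·t(Forest)
t(Forest) = 1 + 0.24·t(Meadow) + 0.44·t(River) + 0.16·t(Forest)
Solving: t(Meadow) = 4.8853, t(River) = 4.7368, t(Forest) = 5.0675.
Expected days from Meadow to Marsh: 4.8853.

4.8853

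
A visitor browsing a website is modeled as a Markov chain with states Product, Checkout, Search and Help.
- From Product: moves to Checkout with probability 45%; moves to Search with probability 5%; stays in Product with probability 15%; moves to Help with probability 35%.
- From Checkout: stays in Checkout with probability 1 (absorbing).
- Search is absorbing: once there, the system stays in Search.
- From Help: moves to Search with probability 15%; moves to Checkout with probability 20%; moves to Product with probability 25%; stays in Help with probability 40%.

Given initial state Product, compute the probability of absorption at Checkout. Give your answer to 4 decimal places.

Let h(s) be the probability of absorption at Checkout starting from transient state s. Then h(Checkout) = 1 and h(Search) = 0. By first-step analysis:
h(Product) = 0.15·h(Product) + 0.45·1 + 0.05·0 + 0.35·h(Help)
h(Help) = 0.25·h(Product) + 0.2·1 + 0.15·0 + 0.4·h(Help)
Solving: h(Product) = 0.8047, h(Help) = 0.6686.
Starting from Product, the probability is 0.8047.

0.8047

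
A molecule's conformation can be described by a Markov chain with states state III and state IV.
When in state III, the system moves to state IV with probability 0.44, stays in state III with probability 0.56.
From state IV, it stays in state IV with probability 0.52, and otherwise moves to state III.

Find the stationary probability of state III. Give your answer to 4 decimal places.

0.5217

Let the stationary distribution be π with π = πP and π_1 + π_2 = 1.
π_1 = 0.56·π_1 + 0.48·π_2
Solving with the normalization constraint gives π = (0.5217, 0.4783).
So the stationary probability of state III is 0.5217.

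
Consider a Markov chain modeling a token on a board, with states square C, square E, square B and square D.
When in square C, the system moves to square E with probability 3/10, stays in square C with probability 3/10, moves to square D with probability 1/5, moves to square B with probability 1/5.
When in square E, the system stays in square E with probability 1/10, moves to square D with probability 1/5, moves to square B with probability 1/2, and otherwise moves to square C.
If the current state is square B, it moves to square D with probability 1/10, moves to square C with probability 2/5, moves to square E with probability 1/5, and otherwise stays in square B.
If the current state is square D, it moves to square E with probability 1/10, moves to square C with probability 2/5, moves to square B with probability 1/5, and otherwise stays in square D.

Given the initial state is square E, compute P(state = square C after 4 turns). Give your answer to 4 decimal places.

0.3274

Propagate the distribution vector 4 turns from square E.
After 0 turns: (0.0000, 1.0000, 0.0000, 0.0000)
After 1 turn: (0.2000, 0.1000, 0.5000, 0.2000)
After 2 turns: (0.3600, 0.1900, 0.2800, 0.1700)
After 3 turns: (0.3260, 0.2000, 0.2850, 0.1890)
After 4 turns: (0.3274, 0.1937, 0.2885, 0.1904)
P(in square C after 4 turns) = 0.3274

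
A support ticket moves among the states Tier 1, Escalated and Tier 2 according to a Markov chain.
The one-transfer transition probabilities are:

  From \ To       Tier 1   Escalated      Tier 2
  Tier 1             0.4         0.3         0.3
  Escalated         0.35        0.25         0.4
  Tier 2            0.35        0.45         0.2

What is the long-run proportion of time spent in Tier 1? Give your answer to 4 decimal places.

Let the stationary distribution be π with π = πP and π_1 + π_2 + π_3 = 1.
π_1 = 0.4·π_1 + 0.35·π_2 + 0.35·π_3
π_2 = 0.3·π_1 + 0.25·π_2 + 0.45·π_3
Solving with the normalization constraint gives π = (0.3684, 0.3289, 0.3026).
So the stationary probability of Tier 1 is 0.3684.

0.3684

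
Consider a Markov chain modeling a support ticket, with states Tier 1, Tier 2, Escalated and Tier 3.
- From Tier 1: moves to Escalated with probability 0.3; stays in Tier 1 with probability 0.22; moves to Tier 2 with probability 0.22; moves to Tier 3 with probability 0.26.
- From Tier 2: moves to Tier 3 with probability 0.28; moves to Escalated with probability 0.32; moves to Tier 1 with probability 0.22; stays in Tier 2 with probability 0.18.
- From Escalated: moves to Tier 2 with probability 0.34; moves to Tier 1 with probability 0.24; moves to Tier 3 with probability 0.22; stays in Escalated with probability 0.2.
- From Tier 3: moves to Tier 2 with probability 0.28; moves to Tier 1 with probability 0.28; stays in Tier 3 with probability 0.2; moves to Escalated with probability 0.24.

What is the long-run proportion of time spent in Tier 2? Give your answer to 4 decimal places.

Let the stationary distribution be π with π = πP and π_1 + π_2 + π_3 + π_4 = 1.
π_1 = 0.22·π_1 + 0.22·π_2 + 0.24·π_3 + 0.28·π_4
π_2 = 0.22·π_1 + 0.18·π_2 + 0.34·π_3 + 0.28·π_4
π_3 = 0.3·π_1 + 0.32·π_2 + 0.2·π_3 + 0.24·π_4
Solving with the normalization constraint gives π = (0.2397, 0.2559, 0.2643, 0.2401).
So the stationary probability of Tier 2 is 0.2559.

0.2559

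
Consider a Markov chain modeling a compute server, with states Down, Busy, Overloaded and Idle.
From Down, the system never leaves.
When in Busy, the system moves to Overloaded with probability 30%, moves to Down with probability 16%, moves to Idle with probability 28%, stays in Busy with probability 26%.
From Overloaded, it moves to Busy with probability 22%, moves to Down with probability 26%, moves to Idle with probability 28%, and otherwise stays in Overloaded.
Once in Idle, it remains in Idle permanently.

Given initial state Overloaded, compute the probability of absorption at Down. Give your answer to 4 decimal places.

Let h(s) be the probability of absorption at Down starting from transient state s. Then h(Down) = 1 and h(Idle) = 0. By first-step analysis:
h(Busy) = 0.16·1 + 0.26·h(Busy) + 0.3·h(Overloaded) + 0.28·0
h(Overloaded) = 0.26·1 + 0.22·h(Busy) + 0.24·h(Overloaded) + 0.28·0
Solving: h(Busy) = 0.4021, h(Overloaded) = 0.4585.
Starting from Overloaded, the probability is 0.4585.

0.4585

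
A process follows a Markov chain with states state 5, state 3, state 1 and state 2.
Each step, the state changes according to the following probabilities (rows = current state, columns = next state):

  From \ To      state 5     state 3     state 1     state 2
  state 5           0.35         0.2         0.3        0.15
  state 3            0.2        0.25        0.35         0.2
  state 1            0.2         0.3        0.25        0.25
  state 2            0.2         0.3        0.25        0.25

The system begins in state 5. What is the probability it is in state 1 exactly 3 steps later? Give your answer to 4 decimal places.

0.2881

Propagate the distribution vector 3 steps from state 5.
After 0 steps: (1.0000, 0.0000, 0.0000, 0.0000)
After 1 step: (0.3500, 0.2000, 0.3000, 0.1500)
After 2 steps: (0.2525, 0.2550, 0.2875, 0.2050)
After 3 steps: (0.2379, 0.2620, 0.2881, 0.2120)
P(in state 1 after 3 steps) = 0.2881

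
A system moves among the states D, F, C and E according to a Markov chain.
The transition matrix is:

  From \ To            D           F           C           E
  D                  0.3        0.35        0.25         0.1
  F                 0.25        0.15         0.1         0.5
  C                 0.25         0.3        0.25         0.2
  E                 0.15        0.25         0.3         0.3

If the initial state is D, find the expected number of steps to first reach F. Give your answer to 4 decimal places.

3.1115

Let t(s) be the expected number of steps to first reach F from state s, with t(F) = 0. Conditioning on the first step:
t(D) = 1 + 0.3·t(D) + 0.25·t(C) + 0.1·t(E)
t(C) = 1 + 0.25·t(D) + 0.25·t(C) + 0.2·t(E)
t(E) = 1 + 0.15·t(D) + 0.3·t(C) + 0.3·t(E)
Solving: t(D) = 3.1115, t(C) = 3.3072, t(E) = 3.5127.
Expected steps from D to F: 3.1115.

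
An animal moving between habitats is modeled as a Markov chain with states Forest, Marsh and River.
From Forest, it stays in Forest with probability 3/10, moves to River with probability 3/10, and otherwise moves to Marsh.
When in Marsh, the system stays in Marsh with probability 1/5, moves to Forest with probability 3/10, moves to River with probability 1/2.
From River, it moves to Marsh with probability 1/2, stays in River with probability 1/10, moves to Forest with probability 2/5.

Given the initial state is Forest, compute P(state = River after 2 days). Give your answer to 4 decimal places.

0.3200

Sum over the intermediate state after 1 day:
P = P(Forest→Forest)·P(Forest→River) + P(Forest→Marsh)·P(Marsh→River) + P(Forest→River)·P(River→River)
  = 0.3×0.3 + 0.4×0.5 + 0.3×0.1
  = 0.0900 + 0.2000 + 0.0300 = 0.3200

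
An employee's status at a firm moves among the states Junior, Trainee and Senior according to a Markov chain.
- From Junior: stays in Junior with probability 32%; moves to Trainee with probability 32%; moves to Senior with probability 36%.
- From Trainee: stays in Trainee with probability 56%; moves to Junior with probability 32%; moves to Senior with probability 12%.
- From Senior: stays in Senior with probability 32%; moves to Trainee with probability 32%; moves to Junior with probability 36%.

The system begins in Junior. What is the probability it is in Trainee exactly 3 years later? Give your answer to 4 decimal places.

0.4152

Propagate the distribution vector 3 years from Junior.
After 0 years: (1.0000, 0.0000, 0.0000)
After 1 year: (0.3200, 0.3200, 0.3600)
After 2 years: (0.3344, 0.3968, 0.2688)
After 3 years: (0.3308, 0.4152, 0.2540)
P(in Trainee after 3 years) = 0.4152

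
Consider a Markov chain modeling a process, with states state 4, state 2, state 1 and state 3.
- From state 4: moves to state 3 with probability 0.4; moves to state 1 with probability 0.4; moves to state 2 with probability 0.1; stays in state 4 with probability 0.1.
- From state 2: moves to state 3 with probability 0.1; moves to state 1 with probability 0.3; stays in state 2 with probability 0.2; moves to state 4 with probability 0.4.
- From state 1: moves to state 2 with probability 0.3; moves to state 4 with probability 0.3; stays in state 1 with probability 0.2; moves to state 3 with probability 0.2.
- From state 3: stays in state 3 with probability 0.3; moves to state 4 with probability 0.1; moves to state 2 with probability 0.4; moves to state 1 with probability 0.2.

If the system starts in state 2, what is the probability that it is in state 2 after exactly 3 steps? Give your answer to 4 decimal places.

0.2620

Propagate the distribution vector 3 steps from state 2.
After 0 steps: (0.0000, 1.0000, 0.0000, 0.0000)
After 1 step: (0.4000, 0.2000, 0.3000, 0.1000)
After 2 steps: (0.2200, 0.2100, 0.3000, 0.2700)
After 3 steps: (0.2230, 0.2620, 0.2650, 0.2500)
P(in state 2 after 3 steps) = 0.2620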